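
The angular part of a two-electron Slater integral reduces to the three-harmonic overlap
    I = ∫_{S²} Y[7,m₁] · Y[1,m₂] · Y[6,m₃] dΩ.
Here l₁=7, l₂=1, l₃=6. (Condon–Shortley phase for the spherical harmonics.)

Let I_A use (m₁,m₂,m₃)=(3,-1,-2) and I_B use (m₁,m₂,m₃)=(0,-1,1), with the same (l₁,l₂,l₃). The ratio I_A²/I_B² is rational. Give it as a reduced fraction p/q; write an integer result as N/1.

15/7

l's match ⇒ only the (l;m) 3-j factors differ between A and B.
A: triangle coeff Δ(7,1,6) = 1/1365; Σ_t [0,0]: t=0:+1/1935360 = 1/1935360; (3j)²=3/91 [(7 1 6; 3 -1 -2)], sign=+1
B: triangle coeff Δ(7,1,6) = 1/1365; Σ_t [0,0]: t=0:+1/1209600 = 1/1209600; (3j)²=1/65 [(7 1 6; 0 -1 1)], sign=-1
I_A²/I_B² = (3/91)/(1/65) = 15/7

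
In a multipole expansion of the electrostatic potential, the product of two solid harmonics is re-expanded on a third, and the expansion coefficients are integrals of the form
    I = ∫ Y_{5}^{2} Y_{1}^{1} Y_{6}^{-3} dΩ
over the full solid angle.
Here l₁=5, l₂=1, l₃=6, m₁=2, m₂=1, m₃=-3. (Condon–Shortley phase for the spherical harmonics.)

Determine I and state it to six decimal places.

-0.245154

m-sum 0 ✓  L=12 even ✓  4≤6≤6 ✓
Π(2lᵢ+1) = 11×3×13 = 429
triangle coeff Δ(5,1,6) = 1/858
Σ_t [0,0]: t=0:+1/14400 = 1/14400
(3j)²=6/143 [(5 1 6; 0 0 0)], sign=+1
Σ_t [0,0]: t=0:+1/60480 = 1/60480
(3j)²=6/143 [(5 1 6; 2 1 -3)], sign=-1
⇒ 4πI² = 108/143
I = (-1)√(108/143/(4π)) = -0.24515397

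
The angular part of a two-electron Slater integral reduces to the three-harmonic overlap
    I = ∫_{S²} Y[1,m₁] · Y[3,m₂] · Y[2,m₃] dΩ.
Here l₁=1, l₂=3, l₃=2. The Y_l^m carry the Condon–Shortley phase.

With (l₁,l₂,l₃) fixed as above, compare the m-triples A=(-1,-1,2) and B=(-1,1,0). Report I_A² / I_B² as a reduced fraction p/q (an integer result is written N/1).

1/6

l's match ⇒ only the (l;m) 3-j factors differ between A and B.
A: triangle coeff Δ(1,3,2) = 1/105; Σ_t [2,2]: t=2:+1/48 = 1/48; (3j)²=1/105 [(1 3 2; -1 -1 2)], sign=+1
B: triangle coeff Δ(1,3,2) = 1/105; Σ_t [2,2]: t=2:+1/8 = 1/8; (3j)²=2/35 [(1 3 2; -1 1 0)], sign=+1
I_A²/I_B² = (1/105)/(2/35) = 1/6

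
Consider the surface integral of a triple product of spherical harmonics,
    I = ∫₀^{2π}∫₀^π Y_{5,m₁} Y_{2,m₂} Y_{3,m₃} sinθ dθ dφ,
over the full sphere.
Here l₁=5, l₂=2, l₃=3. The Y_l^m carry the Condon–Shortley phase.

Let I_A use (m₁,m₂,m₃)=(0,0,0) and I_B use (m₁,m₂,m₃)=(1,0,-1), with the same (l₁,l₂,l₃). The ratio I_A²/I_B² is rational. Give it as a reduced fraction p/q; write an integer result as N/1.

l's match ⇒ only the (l;m) 3-j factors differ between A and B.
A: triangle coeff Δ(5,2,3) = 1/2310; Σ_t [2,2]: t=2:+1/144 = 1/144; (3j)²=10/231 [(5 2 3; 0 0 0)], sign=-1
B: triangle coeff Δ(5,2,3) = 1/2310; Σ_t [2,2]: t=2:+1/192 = 1/192; (3j)²=3/77 [(5 2 3; 1 0 -1)], sign=+1
I_A²/I_B² = (10/231)/(3/77) = 10/9

10/9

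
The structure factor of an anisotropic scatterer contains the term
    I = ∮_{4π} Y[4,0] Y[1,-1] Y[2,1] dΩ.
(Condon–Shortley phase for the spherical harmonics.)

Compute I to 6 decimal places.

|4−1|≤2≤4+1 violated ⇒ I = 0

0.000000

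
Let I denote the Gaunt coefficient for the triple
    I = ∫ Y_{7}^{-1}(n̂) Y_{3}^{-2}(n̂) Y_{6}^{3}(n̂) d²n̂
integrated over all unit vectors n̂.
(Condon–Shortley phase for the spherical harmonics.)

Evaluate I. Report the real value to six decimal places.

0.167202

Rules hold: Σm=0, L=16 even, 4≤6≤10.
N = 15·7·13 = 1365
Δ = 4!·10!·2!/17! = 1/2042040
Racah Σ t=1..3: t=1:−1/207360 t=2:+1/57600 t=3:−1/207360 = 1/129600
⇒ 3j(7 3 6; 0 0 0)² = 168/12155, sgn +1
Racah Σ t=0..1: t=0:+1/1935360 t=1:−1/362880 = -13/5806080
⇒ 3j(7 3 6; -1 -2 3)² = 195/10472, sgn +1
4πI² = N·(3j₀)²·(3jₘ)² = 12285/34969
I = +1·√(0.351311/4π) = 0.16720184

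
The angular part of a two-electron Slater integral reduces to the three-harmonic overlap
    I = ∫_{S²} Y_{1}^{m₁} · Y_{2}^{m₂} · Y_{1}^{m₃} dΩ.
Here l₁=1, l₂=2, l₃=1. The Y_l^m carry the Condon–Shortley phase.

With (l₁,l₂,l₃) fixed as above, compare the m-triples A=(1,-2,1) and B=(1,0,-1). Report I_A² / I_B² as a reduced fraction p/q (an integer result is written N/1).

Same 1,2,1: normalisation and zero-m 3j drop out of the ratio.
A: Δ: 2! 0! 2! / 5! → 1/30; sum: t=0:+1/4 = 1/4; 3j²(1 2 1; 1 -2 1) = Δ·Π!·Σ² = 1/5  (sign +1)
B: Δ: 2! 0! 2! / 5! → 1/30; sum: t=0:+1/4 = 1/4; 3j²(1 2 1; 1 0 -1) = Δ·Π!·Σ² = 1/30  (sign +1)
I_A²/I_B² = (1/5)/(1/30) = 6/1

6/1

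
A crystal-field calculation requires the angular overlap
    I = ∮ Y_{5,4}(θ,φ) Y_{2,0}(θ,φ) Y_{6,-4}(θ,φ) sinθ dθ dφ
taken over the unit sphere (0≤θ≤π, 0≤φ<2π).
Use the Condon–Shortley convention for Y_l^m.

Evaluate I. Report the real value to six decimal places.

l₁+l₂+l₃=13 is odd: 3j(l;000)=0 ⇒ I=0

0.000000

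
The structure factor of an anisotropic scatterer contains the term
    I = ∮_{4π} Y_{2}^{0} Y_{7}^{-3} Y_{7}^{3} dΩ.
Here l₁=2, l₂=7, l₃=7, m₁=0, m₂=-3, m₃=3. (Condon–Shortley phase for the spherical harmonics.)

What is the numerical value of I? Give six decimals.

Checks pass: Σm=0; 16 even; l₃=7∈[5,9].
(2·2+1)(2·7+1)(2·7+1) = 1125
Δ: 2! 2! 12! / 17! → 1/185640
sum: t=0:+1/2419200 t=1:−1/518400 t=2:+1/2419200 = -1/907200
3j²(2 7 7; 0 0 0) = Δ·Π!·Σ² = 56/3315  (sign +1)
sum: t=0:+1/3870720 t=1:−1/2177280 t=2:+1/29030400 = -29/174182400
3j²(2 7 7; 0 -3 3) = Δ·Π!·Σ² = 841/185640  (sign -1)
combine: 4πI² = 1125·56/3315·841/185640 = 4205/48841
take √, sign -1: I = -0.08277245

-0.082772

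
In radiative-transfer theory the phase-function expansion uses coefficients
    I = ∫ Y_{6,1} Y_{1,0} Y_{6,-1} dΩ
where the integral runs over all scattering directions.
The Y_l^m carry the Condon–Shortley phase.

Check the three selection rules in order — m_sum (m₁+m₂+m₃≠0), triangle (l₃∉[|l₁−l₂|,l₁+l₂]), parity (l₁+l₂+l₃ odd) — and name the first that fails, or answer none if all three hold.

m₁+m₂+m₃ = 1 + 0 − 1 = 0  ✓
triangle: |6−1|=5 ≤ l₃=6 ≤ 6+1=7  ✓
parity: l₁+l₂+l₃ = 13 is odd  ✗

parity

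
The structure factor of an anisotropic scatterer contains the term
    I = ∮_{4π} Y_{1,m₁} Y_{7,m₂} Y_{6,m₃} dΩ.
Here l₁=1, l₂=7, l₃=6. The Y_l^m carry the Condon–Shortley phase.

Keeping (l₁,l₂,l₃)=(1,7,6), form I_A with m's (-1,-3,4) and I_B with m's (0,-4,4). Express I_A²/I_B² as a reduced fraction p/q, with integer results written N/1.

2/11

l's match ⇒ only the (l;m) 3-j factors differ between A and B.
A: triangle coeff Δ(1,7,6) = 1/1365; Σ_t [2,2]: t=2:+1/14515200 = 1/14515200; (3j)²=2/455 [(1 7 6; -1 -3 4)], sign=+1
B: triangle coeff Δ(1,7,6) = 1/1365; Σ_t [1,1]: t=1:−1/7257600 = -1/7257600; (3j)²=11/455 [(1 7 6; 0 -4 4)], sign=-1
I_A²/I_B² = (2/455)/(11/455) = 2/11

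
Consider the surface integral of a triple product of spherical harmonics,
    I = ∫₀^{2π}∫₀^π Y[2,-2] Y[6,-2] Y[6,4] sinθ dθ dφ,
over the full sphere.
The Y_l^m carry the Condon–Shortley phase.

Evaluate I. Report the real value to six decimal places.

-0.153870

Checks pass: Σm=0; 14 even; l₃=6∈[4,8].
(2·2+1)(2·6+1)(2·6+1) = 845
Δ: 2! 2! 10! / 15! → 1/90090
sum: t=0:+1/69120 t=1:−1/14400 t=2:+1/69120 = -7/172800
3j²(2 6 6; 0 0 0) = Δ·Π!·Σ² = 14/715  (sign -1)
sum: t=2:+1/322560 = 1/322560
3j²(2 6 6; -2 -2 4) = Δ·Π!·Σ² = 18/1001  (sign +1)
combine: 4πI² = 845·14/715·18/1001 = 36/121
take √, sign -1: I = -0.15386989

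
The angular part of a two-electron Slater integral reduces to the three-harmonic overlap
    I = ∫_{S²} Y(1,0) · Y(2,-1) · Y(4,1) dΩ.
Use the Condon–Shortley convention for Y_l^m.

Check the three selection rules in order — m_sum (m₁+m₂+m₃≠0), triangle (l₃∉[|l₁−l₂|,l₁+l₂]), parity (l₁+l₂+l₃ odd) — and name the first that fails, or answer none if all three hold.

azimuthal sum: 0 − 1 + 1 = 0  ✓
1 ≤ 4 ≤ 3 (triangle on l)  ✗
L = 1 + 2 + 4 = 7 (odd)

triangle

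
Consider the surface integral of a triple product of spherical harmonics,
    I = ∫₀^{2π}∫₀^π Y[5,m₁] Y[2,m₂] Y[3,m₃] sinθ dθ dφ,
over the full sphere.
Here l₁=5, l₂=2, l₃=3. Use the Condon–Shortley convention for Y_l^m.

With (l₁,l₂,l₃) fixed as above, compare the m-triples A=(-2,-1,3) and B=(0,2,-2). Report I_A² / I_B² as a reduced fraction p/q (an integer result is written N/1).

l's match ⇒ only the (l;m) 3-j factors differ between A and B.
A: triangle coeff Δ(5,2,3) = 1/2310; Σ_t [1,1]: t=1:−1/4320 = -1/4320; (3j)²=1/330 [(5 2 3; -2 -1 3)], sign=-1
B: triangle coeff Δ(5,2,3) = 1/2310; Σ_t [4,4]: t=4:+1/2880 = 1/2880; (3j)²=1/462 [(5 2 3; 0 2 -2)], sign=-1
I_A²/I_B² = (1/330)/(1/462) = 7/5

7/5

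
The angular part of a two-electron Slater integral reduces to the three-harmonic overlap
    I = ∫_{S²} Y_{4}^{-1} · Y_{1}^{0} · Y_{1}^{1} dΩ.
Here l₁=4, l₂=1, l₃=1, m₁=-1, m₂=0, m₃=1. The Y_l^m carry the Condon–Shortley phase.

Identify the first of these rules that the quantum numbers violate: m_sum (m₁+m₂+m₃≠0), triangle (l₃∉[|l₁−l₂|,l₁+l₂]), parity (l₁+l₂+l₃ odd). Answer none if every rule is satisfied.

triangle

azimuthal sum: -1 + 0 + 1 = 0  ✓
3 ≤ 1 ≤ 5 (triangle on l)  ✗
L = 4 + 1 + 1 = 6 (even)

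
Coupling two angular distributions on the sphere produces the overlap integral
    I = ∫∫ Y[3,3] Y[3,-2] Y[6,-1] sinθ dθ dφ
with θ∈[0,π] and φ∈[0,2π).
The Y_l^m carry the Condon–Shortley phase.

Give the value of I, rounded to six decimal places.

-0.031364

Rules hold: Σm=0, L=12 even, 0≤6≤6.
N = 7·7·13 = 637
Δ = 0!·6!·6!/13! = 1/12012
Racah Σ t=0..0: t=0:+1/1296 = 1/1296
⇒ 3j(3 3 6; 0 0 0)² = 100/3003, sgn +1
Racah Σ t=0..0: t=0:+1/86400 = 1/86400
⇒ 3j(3 3 6; 3 -2 -1)² = 1/1716, sgn -1
4πI² = N·(3j₀)²·(3jₘ)² = 175/14157
I = -1·√(0.0123614/4π) = -0.03136379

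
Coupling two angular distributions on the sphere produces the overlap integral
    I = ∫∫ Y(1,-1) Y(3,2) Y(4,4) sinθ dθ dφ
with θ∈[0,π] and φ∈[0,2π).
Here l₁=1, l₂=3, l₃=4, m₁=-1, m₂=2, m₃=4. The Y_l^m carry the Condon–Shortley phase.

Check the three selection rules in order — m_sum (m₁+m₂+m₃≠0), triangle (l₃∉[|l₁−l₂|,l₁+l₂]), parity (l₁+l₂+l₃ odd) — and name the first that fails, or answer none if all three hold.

m_sum

m₁+m₂+m₃ = -1 + 2 + 4 = 5  ✗
triangle: |1−3|=2 ≤ l₃=4 ≤ 1+3=4
parity: l₁+l₂+l₃ = 8 is even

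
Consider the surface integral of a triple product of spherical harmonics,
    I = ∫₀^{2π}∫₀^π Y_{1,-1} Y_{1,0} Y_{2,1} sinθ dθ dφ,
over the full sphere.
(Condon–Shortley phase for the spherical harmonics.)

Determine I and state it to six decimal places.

Checks pass: Σm=0; 4 even; l₃=2∈[0,2].
(2·1+1)(2·1+1)(2·2+1) = 45
Δ: 0! 2! 2! / 5! → 1/30
sum: t=0:+1/1 = 1/1
3j²(1 1 2; 0 0 0) = Δ·Π!·Σ² = 2/15  (sign +1)
sum: t=0:+1/2 = 1/2
3j²(1 1 2; -1 0 1) = Δ·Π!·Σ² = 1/10  (sign -1)
combine: 4πI² = 45·2/15·1/10 = 3/5
take √, sign -1: I = -0.21850969

-0.218510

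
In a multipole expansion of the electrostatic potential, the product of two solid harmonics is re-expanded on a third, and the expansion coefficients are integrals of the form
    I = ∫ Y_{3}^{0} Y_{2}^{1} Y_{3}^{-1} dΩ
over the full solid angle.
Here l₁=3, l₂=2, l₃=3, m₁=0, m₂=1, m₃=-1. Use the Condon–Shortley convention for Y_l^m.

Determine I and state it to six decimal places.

Rules hold: Σm=0, L=8 even, 1≤3≤5.
N = 7·5·7 = 245
Δ = 2!·4!·2!/9! = 1/3780
Racah Σ t=0..2: t=0:+1/24 t=1:−1/4 t=2:+1/24 = -1/6
⇒ 3j(3 2 3; 0 0 0)² = 4/105, sgn +1
Racah Σ t=1..2: t=1:−1/8 t=2:+1/12 = -1/24
⇒ 3j(3 2 3; 0 1 -1)² = 1/210, sgn -1
4πI² = N·(3j₀)²·(3jₘ)² = 2/45
I = -1·√(0.0444444/4π) = -0.05947080

-0.059471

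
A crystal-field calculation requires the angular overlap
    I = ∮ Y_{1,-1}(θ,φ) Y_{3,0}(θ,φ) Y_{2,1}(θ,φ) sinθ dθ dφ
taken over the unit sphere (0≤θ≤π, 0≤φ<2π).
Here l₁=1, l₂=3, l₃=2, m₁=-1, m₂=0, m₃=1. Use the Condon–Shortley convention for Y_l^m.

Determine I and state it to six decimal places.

Rules hold: Σm=0, L=6 even, 2≤2≤4.
N = 3·7·5 = 105
Δ = 2!·0!·4!/7! = 1/105
Racah Σ t=1..1: t=1:−1/4 = -1/4
⇒ 3j(1 3 2; 0 0 0)² = 3/35, sgn -1
Racah Σ t=2..2: t=2:+1/12 = 1/12
⇒ 3j(1 3 2; -1 0 1)² = 1/35, sgn -1
4πI² = N·(3j₀)²·(3jₘ)² = 9/35
I = +1·√(0.257143/4π) = 0.14304817

0.143048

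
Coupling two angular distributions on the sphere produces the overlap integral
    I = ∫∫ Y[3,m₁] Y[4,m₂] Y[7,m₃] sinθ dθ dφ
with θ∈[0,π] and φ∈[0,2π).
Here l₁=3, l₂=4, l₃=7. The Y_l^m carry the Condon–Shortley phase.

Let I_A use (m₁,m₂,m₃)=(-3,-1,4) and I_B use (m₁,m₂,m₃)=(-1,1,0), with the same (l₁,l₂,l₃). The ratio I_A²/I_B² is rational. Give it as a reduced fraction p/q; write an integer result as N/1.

22/35

Shared (l₁,l₂,l₃)=(3,4,7): N and (l;000)² cancel in I_A²/I_B².
A: Δ = 0!·6!·8!/15! = 1/45045; Racah Σ t=0..0: t=0:+1/518400 = 1/518400; ⇒ 3j(3 4 7; -3 -1 4)² = 2/195, sgn -1
B: Δ = 0!·6!·8!/15! = 1/45045; Racah Σ t=0..0: t=0:+1/34560 = 1/34560; ⇒ 3j(3 4 7; -1 1 0)² = 7/429, sgn -1
I_A²/I_B² = (2/195)/(7/429) = 22/35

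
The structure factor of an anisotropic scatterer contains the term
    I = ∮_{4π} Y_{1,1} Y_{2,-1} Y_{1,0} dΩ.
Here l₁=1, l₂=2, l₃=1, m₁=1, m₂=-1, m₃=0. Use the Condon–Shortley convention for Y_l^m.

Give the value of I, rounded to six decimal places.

Checks pass: Σm=0; 4 even; l₃=1∈[1,3].
(2·1+1)(2·2+1)(2·1+1) = 45
Δ: 2! 0! 2! / 5! → 1/30
sum: t=1:−1/1 = -1/1
3j²(1 2 1; 0 0 0) = Δ·Π!·Σ² = 2/15  (sign +1)
sum: t=0:+1/2 = 1/2
3j²(1 2 1; 1 -1 0) = Δ·Π!·Σ² = 1/10  (sign -1)
combine: 4πI² = 45·2/15·1/10 = 3/5
take √, sign -1: I = -0.21850969

-0.218510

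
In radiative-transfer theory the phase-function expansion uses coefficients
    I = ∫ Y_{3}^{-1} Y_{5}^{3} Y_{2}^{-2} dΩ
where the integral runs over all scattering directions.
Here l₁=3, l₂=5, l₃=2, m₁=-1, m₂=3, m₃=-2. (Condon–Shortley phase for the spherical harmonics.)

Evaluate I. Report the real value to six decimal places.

-0.200476

Rules hold: Σm=0, L=10 even, 2≤2≤8.
N = 7·11·5 = 385
Δ = 6!·0!·4!/11! = 1/2310
Racah Σ t=3..3: t=3:−1/144 = -1/144
⇒ 3j(3 5 2; 0 0 0)² = 10/231, sgn -1
Racah Σ t=4..4: t=4:+1/1152 = 1/1152
⇒ 3j(3 5 2; -1 3 -2)² = 1/33, sgn +1
4πI² = N·(3j₀)²·(3jₘ)² = 50/99
I = -1·√(0.505051/4π) = -0.20047604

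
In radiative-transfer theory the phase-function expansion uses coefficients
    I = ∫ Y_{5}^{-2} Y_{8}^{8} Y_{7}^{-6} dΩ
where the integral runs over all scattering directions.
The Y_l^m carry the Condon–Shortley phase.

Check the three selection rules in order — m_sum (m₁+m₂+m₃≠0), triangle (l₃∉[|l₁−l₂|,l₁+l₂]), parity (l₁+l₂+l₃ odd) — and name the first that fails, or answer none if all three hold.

Σmᵢ = 0  ✓
l₃∈[|l₁−l₂|,l₁+l₂]=[3,13], have l₃=7  ✓
Σlᵢ = 20 ⇒ even  ✓

none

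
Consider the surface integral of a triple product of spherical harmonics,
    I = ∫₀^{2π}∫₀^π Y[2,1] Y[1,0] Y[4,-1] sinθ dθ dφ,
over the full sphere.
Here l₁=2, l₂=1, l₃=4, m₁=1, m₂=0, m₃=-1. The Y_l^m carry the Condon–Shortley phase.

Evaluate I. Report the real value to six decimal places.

0.000000

l₃=4 ∉ [1,3] — triangle fails ⇒ I = 0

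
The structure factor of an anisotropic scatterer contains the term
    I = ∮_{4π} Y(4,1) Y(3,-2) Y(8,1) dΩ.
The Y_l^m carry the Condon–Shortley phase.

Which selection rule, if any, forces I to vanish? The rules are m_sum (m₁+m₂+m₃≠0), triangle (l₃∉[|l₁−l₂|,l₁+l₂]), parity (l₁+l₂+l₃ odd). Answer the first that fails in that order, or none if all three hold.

Σmᵢ = 0  ✓
l₃∈[|l₁−l₂|,l₁+l₂]=[1,7], have l₃=8  ✗
Σlᵢ = 15 ⇒ odd

triangle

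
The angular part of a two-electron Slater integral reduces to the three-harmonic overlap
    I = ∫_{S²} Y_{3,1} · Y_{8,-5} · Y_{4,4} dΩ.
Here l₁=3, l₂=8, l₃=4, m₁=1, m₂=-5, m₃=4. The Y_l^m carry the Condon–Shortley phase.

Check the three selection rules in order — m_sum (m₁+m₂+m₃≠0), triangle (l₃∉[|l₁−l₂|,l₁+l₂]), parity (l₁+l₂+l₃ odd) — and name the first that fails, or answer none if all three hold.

m₁+m₂+m₃ = 1 − 5 + 4 = 0  ✓
triangle: |3−8|=5 ≤ l₃=4 ≤ 3+8=11  ✗
parity: l₁+l₂+l₃ = 15 is odd

triangle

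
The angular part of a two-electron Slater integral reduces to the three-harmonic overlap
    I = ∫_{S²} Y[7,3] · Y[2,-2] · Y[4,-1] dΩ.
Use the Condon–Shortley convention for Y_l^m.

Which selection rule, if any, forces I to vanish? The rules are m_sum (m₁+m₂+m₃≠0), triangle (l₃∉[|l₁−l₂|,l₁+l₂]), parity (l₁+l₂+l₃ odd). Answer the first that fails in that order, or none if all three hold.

triangle

m₁+m₂+m₃ = 3 − 2 − 1 = 0  ✓
triangle: |7−2|=5 ≤ l₃=4 ≤ 7+2=9  ✗
parity: l₁+l₂+l₃ = 13 is odd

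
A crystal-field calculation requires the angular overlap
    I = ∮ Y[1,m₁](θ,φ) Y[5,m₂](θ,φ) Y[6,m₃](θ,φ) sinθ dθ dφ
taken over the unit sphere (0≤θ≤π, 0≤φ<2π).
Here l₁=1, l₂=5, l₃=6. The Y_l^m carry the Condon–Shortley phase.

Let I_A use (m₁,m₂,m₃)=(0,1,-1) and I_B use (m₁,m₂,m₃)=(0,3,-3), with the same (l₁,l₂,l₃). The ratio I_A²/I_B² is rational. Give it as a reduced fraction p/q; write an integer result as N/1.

35/27

Shared (l₁,l₂,l₃)=(1,5,6): N and (l;000)² cancel in I_A²/I_B².
A: Δ = 0!·2!·10!/13! = 1/858; Racah Σ t=0..0: t=0:+1/17280 = 1/17280; ⇒ 3j(1 5 6; 0 1 -1)² = 35/858, sgn -1
B: Δ = 0!·2!·10!/13! = 1/858; Racah Σ t=0..0: t=0:+1/80640 = 1/80640; ⇒ 3j(1 5 6; 0 3 -3)² = 9/286, sgn -1
I_A²/I_B² = (35/858)/(9/286) = 35/27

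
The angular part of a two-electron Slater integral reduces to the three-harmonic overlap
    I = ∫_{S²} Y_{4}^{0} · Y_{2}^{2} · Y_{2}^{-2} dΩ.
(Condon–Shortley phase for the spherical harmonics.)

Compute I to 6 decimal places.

Checks pass: Σm=0; 8 even; l₃=2∈[2,6].
(2·4+1)(2·2+1)(2·2+1) = 225
Δ: 4! 4! 0! / 9! → 1/630
sum: t=2:+1/16 = 1/16
3j²(4 2 2; 0 0 0) = Δ·Π!·Σ² = 2/35  (sign +1)
sum: t=4:+1/576 = 1/576
3j²(4 2 2; 0 2 -2) = Δ·Π!·Σ² = 1/630  (sign +1)
combine: 4πI² = 225·2/35·1/630 = 1/49
take √, sign +1: I = 0.04029926

0.040299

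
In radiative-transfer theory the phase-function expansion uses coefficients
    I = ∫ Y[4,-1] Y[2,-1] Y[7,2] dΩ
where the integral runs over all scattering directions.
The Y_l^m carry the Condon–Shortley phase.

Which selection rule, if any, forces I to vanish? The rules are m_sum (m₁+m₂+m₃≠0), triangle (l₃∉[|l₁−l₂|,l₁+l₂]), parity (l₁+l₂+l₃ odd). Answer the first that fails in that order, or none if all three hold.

triangle

azimuthal sum: -1 − 1 + 2 = 0  ✓
2 ≤ 7 ≤ 6 (triangle on l)  ✗
L = 4 + 2 + 7 = 13 (odd)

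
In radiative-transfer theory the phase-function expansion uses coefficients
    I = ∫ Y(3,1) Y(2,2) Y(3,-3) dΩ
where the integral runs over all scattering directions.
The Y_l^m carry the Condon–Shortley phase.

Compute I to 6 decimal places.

Rules hold: Σm=0, L=8 even, 1≤3≤5.
N = 7·5·7 = 245
Δ = 2!·4!·2!/9! = 1/3780
Racah Σ t=0..2: t=0:+1/24 t=1:−1/4 t=2:+1/24 = -1/6
⇒ 3j(3 2 3; 0 0 0)² = 4/105, sgn +1
Racah Σ t=2..2: t=2:+1/96 = 1/96
⇒ 3j(3 2 3; 1 2 -3)² = 1/42, sgn +1
4πI² = N·(3j₀)²·(3jₘ)² = 2/9
I = +1·√(0.222222/4π) = 0.13298076

0.132981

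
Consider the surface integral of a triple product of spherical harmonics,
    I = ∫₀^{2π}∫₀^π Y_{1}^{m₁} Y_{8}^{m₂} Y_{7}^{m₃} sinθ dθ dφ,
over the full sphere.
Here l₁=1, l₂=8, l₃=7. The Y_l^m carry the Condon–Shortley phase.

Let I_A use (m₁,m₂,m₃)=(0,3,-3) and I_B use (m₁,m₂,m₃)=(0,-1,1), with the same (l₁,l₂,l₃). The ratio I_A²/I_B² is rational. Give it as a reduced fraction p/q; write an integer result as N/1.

55/63

Same 1,8,7: normalisation and zero-m 3j drop out of the ratio.
A: Δ: 2! 0! 14! / 17! → 1/2040; sum: t=1:−1/87091200 = -1/87091200; 3j²(1 8 7; 0 3 -3) = Δ·Π!·Σ² = 11/408  (sign -1)
B: Δ: 2! 0! 14! / 17! → 1/2040; sum: t=1:−1/29030400 = -1/29030400; 3j²(1 8 7; 0 -1 1) = Δ·Π!·Σ² = 21/680  (sign -1)
I_A²/I_B² = (11/408)/(21/680) = 55/63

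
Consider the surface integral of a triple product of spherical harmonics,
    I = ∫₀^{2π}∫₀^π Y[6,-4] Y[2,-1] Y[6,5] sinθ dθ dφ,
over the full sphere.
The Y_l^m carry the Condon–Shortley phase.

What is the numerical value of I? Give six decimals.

-0.197649

m-sum 0 ✓  L=14 even ✓  4≤6≤8 ✓
Π(2lᵢ+1) = 13×5×13 = 845
triangle coeff Δ(6,2,6) = 1/90090
Σ_t [0,2]: t=0:+1/69120 t=1:−1/14400 t=2:+1/69120 = -7/172800
(3j)²=14/715 [(6 2 6; 0 0 0)], sign=-1
Σ_t [0,1]: t=0:+1/7257600 t=1:−1/725760 = -1/806400
(3j)²=27/910 [(6 2 6; -4 -1 5)], sign=+1
⇒ 4πI² = 27/55
I = (-1)√(27/55/(4π)) = -0.19764945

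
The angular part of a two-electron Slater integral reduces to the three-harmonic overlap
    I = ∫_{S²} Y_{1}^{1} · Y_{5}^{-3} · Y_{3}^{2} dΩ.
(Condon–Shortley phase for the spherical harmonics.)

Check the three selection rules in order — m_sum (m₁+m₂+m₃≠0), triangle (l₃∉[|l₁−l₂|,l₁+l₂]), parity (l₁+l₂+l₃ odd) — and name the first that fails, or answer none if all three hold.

azimuthal sum: 1 − 3 + 2 = 0  ✓
4 ≤ 3 ≤ 6 (triangle on l)  ✗
L = 1 + 5 + 3 = 9 (odd)

triangle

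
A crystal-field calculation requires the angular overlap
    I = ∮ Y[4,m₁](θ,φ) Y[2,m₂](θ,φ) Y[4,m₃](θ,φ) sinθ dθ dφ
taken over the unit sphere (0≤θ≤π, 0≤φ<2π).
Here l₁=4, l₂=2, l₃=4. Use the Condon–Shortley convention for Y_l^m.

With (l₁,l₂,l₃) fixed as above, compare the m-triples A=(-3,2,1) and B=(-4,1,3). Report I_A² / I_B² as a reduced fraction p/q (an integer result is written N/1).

Same 4,2,4: normalisation and zero-m 3j drop out of the ratio.
A: Δ: 2! 6! 2! / 11! → 1/13860; sum: t=2:+1/480 = 1/480; 3j²(4 2 4; -3 2 1) = Δ·Π!·Σ² = 3/110  (sign -1)
B: Δ: 2! 6! 2! / 11! → 1/13860; sum: t=2:+1/1440 = 1/1440; 3j²(4 2 4; -4 1 3) = Δ·Π!·Σ² = 7/165  (sign -1)
I_A²/I_B² = (3/110)/(7/165) = 9/14

9/14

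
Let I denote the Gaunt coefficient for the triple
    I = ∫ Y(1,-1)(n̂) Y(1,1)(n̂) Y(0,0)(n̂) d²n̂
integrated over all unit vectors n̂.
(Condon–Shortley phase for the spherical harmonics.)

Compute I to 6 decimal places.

-0.282095

Checks pass: Σm=0; 2 even; l₃=0∈[0,2].
(2·1+1)(2·1+1)(2·0+1) = 9
Δ: 2! 0! 0! / 3! → 1/3
sum: t=1:−1/1 = -1/1
3j²(1 1 0; 0 0 0) = Δ·Π!·Σ² = 1/3  (sign -1)
sum: t=2:+1/2 = 1/2
3j²(1 1 0; -1 1 0) = Δ·Π!·Σ² = 1/3  (sign +1)
combine: 4πI² = 9·1/3·1/3 = 1/1
take √, sign -1: I = -0.28209479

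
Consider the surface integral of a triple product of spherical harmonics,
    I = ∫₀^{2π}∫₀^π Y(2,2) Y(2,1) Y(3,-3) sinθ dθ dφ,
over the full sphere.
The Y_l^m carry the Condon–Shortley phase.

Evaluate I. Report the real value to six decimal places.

0.000000

L=7 odd ⇒ parity kills the (l;000) factor ⇒ I = 0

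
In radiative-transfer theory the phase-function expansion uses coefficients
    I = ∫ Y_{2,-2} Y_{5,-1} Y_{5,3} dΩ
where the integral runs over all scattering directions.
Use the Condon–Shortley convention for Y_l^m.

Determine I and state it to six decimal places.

0.171169

m-sum 0 ✓  L=12 even ✓  3≤5≤7 ✓
Π(2lᵢ+1) = 5×11×11 = 605
triangle coeff Δ(2,5,5) = 1/38610
Σ_t [0,2]: t=0:+1/2880 t=1:−1/576 t=2:+1/2880 = -1/960
(3j)²=10/429 [(2 5 5; 0 0 0)], sign=+1
Σ_t [2,2]: t=2:+1/5760 = 1/5760
(3j)²=56/2145 [(2 5 5; -2 -1 3)], sign=+1
⇒ 4πI² = 560/1521
I = (+1)√(560/1521/(4π)) = 0.17116875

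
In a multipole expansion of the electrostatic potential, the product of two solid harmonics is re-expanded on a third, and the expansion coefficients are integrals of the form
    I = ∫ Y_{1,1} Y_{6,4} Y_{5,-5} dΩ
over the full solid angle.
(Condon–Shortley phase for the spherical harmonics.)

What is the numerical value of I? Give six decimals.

m-sum 0 ✓  L=12 even ✓  5≤5≤7 ✓
Π(2lᵢ+1) = 3×13×11 = 429
triangle coeff Δ(1,6,5) = 1/858
Σ_t [1,1]: t=1:−1/14400 = -1/14400
(3j)²=6/143 [(1 6 5; 0 0 0)], sign=+1
Σ_t [0,0]: t=0:+1/7257600 = 1/7257600
(3j)²=1/858 [(1 6 5; 1 4 -5)], sign=+1
⇒ 4πI² = 3/143
I = (+1)√(3/143/(4π)) = 0.04085899

0.040859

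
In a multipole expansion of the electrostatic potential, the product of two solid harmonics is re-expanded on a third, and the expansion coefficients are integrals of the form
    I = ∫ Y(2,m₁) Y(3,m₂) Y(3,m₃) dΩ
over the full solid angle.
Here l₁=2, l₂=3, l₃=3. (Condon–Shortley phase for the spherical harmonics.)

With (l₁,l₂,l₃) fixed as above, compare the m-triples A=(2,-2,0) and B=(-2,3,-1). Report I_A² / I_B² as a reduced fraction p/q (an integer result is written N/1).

Shared (l₁,l₂,l₃)=(2,3,3): N and (l;000)² cancel in I_A²/I_B².
A: Δ = 2!·2!·4!/9! = 1/3780; Racah Σ t=0..0: t=0:+1/24 = 1/24; ⇒ 3j(2 3 3; 2 -2 0)² = 1/21, sgn -1
B: Δ = 2!·2!·4!/9! = 1/3780; Racah Σ t=2..2: t=2:+1/96 = 1/96; ⇒ 3j(2 3 3; -2 3 -1)² = 1/42, sgn +1
I_A²/I_B² = (1/21)/(1/42) = 2/1

2/1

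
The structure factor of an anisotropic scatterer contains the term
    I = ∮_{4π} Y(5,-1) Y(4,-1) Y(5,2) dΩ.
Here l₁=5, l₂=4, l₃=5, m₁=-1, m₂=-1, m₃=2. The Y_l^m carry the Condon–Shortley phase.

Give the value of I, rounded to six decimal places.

0.128377

Rules hold: Σm=0, L=14 even, 1≤5≤9.
N = 11·9·11 = 1089
Δ = 4!·6!·4!/15! = 1/3153150
Racah Σ t=0..4: t=0:+1/69120 t=1:−1/1728 t=2:+1/576 t=3:−1/1728 t=4:+1/69120 = 7/11520
⇒ 3j(5 4 5; 0 0 0)² = 2/143, sgn -1
Racah Σ t=0..3: t=0:+1/103680 t=1:−1/2880 t=2:+1/1152 t=3:−1/5184 = 7/20736
⇒ 3j(5 4 5; -1 -1 2)² = 35/2574, sgn -1
4πI² = N·(3j₀)²·(3jₘ)² = 35/169
I = +1·√(0.207101/4π) = 0.12837656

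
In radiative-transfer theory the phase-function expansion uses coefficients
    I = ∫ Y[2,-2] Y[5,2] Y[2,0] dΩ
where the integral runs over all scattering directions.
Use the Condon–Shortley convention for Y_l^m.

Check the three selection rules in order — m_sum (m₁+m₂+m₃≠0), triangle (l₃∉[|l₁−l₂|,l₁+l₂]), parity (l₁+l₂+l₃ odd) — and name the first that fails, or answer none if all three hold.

m₁+m₂+m₃ = -2 + 2 + 0 = 0  ✓
triangle: |2−5|=3 ≤ l₃=2 ≤ 2+5=7  ✗
parity: l₁+l₂+l₃ = 9 is odd

triangle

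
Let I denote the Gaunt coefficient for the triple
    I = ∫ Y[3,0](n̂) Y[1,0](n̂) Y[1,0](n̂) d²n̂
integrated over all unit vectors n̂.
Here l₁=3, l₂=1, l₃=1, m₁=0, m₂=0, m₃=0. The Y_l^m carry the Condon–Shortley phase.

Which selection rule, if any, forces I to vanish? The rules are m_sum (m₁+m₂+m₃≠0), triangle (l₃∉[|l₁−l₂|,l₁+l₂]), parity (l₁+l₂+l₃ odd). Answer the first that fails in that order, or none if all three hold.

triangle

Σmᵢ = 0  ✓
l₃∈[|l₁−l₂|,l₁+l₂]=[2,4], have l₃=1  ✗
Σlᵢ = 5 ⇒ odd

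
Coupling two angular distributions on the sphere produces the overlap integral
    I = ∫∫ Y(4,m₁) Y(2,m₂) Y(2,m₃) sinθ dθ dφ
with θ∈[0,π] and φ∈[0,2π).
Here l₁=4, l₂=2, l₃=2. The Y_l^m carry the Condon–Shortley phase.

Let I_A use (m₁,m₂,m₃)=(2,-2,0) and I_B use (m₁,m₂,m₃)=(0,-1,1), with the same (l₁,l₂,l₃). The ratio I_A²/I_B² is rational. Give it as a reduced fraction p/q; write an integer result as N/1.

l's match ⇒ only the (l;m) 3-j factors differ between A and B.
A: triangle coeff Δ(4,2,2) = 1/630; Σ_t [0,0]: t=0:+1/96 = 1/96; (3j)²=1/42 [(4 2 2; 2 -2 0)], sign=+1
B: triangle coeff Δ(4,2,2) = 1/630; Σ_t [1,1]: t=1:−1/36 = -1/36; (3j)²=8/315 [(4 2 2; 0 -1 1)], sign=+1
I_A²/I_B² = (1/42)/(8/315) = 15/16

15/16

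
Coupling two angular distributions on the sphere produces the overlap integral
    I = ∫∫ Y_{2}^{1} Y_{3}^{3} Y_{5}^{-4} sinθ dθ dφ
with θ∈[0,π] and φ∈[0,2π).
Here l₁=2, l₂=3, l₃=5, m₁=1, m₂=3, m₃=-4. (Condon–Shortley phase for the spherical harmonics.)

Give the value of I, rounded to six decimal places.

m-sum 0 ✓  L=10 even ✓  1≤5≤5 ✓
Π(2lᵢ+1) = 5×7×11 = 385
triangle coeff Δ(2,3,5) = 1/2310
Σ_t [0,0]: t=0:+1/144 = 1/144
(3j)²=10/231 [(2 3 5; 0 0 0)], sign=-1
Σ_t [0,0]: t=0:+1/4320 = 1/4320
(3j)²=2/55 [(2 3 5; 1 3 -4)], sign=-1
⇒ 4πI² = 20/33
I = (+1)√(20/33/(4π)) = 0.21961050

0.219610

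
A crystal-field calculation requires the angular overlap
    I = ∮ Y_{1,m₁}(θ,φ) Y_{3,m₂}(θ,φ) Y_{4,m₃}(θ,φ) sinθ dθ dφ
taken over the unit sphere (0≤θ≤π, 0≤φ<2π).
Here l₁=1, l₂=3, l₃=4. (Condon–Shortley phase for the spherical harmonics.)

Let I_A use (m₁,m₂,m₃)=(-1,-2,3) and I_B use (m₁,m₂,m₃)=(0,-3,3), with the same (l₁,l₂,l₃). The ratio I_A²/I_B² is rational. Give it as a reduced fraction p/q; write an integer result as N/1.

Same 1,3,4: normalisation and zero-m 3j drop out of the ratio.
A: Δ: 0! 2! 6! / 9! → 1/252; sum: t=0:+1/240 = 1/240; 3j²(1 3 4; -1 -2 3) = Δ·Π!·Σ² = 1/12  (sign -1)
B: Δ: 0! 2! 6! / 9! → 1/252; sum: t=0:+1/720 = 1/720; 3j²(1 3 4; 0 -3 3) = Δ·Π!·Σ² = 1/36  (sign -1)
I_A²/I_B² = (1/12)/(1/36) = 3/1

3/1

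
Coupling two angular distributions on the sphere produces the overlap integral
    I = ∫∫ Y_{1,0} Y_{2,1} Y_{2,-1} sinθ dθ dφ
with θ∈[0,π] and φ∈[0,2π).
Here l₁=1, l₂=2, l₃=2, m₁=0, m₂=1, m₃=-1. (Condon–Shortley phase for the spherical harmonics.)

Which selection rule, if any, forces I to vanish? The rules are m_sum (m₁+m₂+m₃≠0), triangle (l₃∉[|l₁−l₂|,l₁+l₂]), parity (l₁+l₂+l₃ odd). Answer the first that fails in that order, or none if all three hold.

parity

azimuthal sum: 0 + 1 − 1 = 0  ✓
1 ≤ 2 ≤ 3 (triangle on l)  ✓
L = 1 + 2 + 2 = 5 (odd)  ✗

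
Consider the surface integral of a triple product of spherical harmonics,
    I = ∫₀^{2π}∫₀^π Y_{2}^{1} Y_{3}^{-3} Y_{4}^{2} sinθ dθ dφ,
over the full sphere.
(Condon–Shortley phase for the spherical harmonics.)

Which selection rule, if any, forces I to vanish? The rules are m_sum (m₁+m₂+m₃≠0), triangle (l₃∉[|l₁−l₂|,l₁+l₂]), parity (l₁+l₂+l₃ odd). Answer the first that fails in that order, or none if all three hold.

parity

Σmᵢ = 0  ✓
l₃∈[|l₁−l₂|,l₁+l₂]=[1,5], have l₃=4  ✓
Σlᵢ = 9 ⇒ odd  ✗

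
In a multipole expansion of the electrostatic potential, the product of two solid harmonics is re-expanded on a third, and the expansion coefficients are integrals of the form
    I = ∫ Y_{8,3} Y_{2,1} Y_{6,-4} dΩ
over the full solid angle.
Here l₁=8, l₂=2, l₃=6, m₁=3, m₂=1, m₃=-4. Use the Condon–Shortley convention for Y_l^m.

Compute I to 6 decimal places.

-0.089004

Rules hold: Σm=0, L=16 even, 6≤6≤10.
N = 17·5·13 = 1105
Δ = 4!·12!·0!/17! = 1/30940
Racah Σ t=2..2: t=2:+1/2073600 = 1/2073600
⇒ 3j(8 2 6; 0 0 0)² = 28/1105, sgn +1
Racah Σ t=3..3: t=3:−1/43545600 = -1/43545600
⇒ 3j(8 2 6; 3 1 -4)² = 11/3094, sgn -1
4πI² = N·(3j₀)²·(3jₘ)² = 22/221
I = -1·√(0.0995475/4π) = -0.08900415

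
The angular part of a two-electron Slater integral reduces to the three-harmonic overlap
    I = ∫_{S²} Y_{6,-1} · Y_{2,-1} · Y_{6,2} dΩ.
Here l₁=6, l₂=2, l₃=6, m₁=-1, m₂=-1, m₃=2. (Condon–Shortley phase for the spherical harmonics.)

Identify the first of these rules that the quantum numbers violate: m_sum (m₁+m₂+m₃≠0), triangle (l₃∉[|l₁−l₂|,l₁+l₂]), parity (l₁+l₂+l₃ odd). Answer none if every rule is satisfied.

none

Σmᵢ = 0  ✓
l₃∈[|l₁−l₂|,l₁+l₂]=[4,8], have l₃=6  ✓
Σlᵢ = 14 ⇒ even  ✓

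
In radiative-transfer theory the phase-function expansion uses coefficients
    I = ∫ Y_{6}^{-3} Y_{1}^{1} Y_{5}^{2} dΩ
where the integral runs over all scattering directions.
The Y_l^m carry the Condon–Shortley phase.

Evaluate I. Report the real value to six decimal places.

-0.245154

m-sum 0 ✓  L=12 even ✓  5≤5≤7 ✓
Π(2lᵢ+1) = 13×3×11 = 429
triangle coeff Δ(6,1,5) = 1/858
Σ_t [1,1]: t=1:−1/14400 = -1/14400
(3j)²=6/143 [(6 1 5; 0 0 0)], sign=+1
Σ_t [2,2]: t=2:+1/60480 = 1/60480
(3j)²=6/143 [(6 1 5; -3 1 2)], sign=-1
⇒ 4πI² = 108/143
I = (-1)√(108/143/(4π)) = -0.24515397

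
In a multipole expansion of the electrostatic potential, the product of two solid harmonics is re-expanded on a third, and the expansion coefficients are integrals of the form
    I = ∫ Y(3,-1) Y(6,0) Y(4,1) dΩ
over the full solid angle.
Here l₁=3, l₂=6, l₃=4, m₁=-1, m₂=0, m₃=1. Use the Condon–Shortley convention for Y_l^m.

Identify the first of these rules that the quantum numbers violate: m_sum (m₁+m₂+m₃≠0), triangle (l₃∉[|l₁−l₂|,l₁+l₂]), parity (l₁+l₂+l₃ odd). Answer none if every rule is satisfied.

parity

Σmᵢ = 0  ✓
l₃∈[|l₁−l₂|,l₁+l₂]=[3,9], have l₃=4  ✓
Σlᵢ = 13 ⇒ odd  ✗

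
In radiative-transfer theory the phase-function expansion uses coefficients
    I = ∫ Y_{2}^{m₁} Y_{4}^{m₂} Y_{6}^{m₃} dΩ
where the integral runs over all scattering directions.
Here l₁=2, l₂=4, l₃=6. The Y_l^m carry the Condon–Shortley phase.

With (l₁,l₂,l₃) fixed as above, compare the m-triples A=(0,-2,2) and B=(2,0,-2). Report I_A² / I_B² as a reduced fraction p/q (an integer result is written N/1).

12/5

Shared (l₁,l₂,l₃)=(2,4,6): N and (l;000)² cancel in I_A²/I_B².
A: Δ = 0!·4!·8!/13! = 1/6435; Racah Σ t=0..0: t=0:+1/5760 = 1/5760; ⇒ 3j(2 4 6; 0 -2 2)² = 56/2145, sgn +1
B: Δ = 0!·4!·8!/13! = 1/6435; Racah Σ t=0..0: t=0:+1/13824 = 1/13824; ⇒ 3j(2 4 6; 2 0 -2)² = 14/1287, sgn +1
I_A²/I_B² = (56/2145)/(14/1287) = 12/5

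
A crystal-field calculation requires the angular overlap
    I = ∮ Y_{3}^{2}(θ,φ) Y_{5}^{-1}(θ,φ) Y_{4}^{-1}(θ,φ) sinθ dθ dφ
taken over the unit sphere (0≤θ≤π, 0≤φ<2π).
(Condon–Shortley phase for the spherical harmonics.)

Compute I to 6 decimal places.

Checks pass: Σm=0; 12 even; l₃=4∈[2,8].
(2·3+1)(2·5+1)(2·4+1) = 693
Δ: 4! 2! 6! / 13! → 1/180180
sum: t=1:−1/576 t=2:+1/144 t=3:−1/576 = 1/288
3j²(3 5 4; 0 0 0) = Δ·Π!·Σ² = 20/1001  (sign +1)
sum: t=0:+1/1152 t=1:−1/432 = -5/3456
3j²(3 5 4; 2 -1 -1) = Δ·Π!·Σ² = 625/36036  (sign +1)
combine: 4πI² = 693·20/1001·625/36036 = 3125/13013
take √, sign +1: I = 0.13823925

0.138239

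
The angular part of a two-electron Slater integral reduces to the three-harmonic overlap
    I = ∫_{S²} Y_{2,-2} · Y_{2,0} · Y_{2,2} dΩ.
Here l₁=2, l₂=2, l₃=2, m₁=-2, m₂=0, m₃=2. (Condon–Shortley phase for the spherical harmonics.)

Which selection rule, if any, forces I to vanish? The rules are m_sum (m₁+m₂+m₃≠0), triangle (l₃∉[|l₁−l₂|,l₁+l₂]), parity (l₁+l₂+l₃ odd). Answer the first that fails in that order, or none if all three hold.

azimuthal sum: -2 + 0 + 2 = 0  ✓
0 ≤ 2 ≤ 4 (triangle on l)  ✓
L = 2 + 2 + 2 = 6 (even)  ✓

none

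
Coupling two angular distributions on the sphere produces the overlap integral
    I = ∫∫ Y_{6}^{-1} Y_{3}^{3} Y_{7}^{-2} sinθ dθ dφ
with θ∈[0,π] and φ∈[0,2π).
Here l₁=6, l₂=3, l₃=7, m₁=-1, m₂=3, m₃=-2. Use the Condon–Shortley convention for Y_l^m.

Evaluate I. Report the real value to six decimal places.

Checks pass: Σm=0; 16 even; l₃=7∈[3,9].
(2·6+1)(2·3+1)(2·7+1) = 1365
Δ: 2! 10! 4! / 17! → 1/2042040
sum: t=0:+1/207360 t=1:−1/57600 t=2:+1/207360 = -1/129600
3j²(6 3 7; 0 0 0) = Δ·Π!·Σ² = 168/12155  (sign +1)
sum: t=2:+1/691200 = 1/691200
3j²(6 3 7; -1 3 -2) = Δ·Π!·Σ² = 189/9724  (sign -1)
combine: 4πI² = 1365·168/12155·189/9724 = 166698/454597
take √, sign -1: I = -0.17082325

-0.170823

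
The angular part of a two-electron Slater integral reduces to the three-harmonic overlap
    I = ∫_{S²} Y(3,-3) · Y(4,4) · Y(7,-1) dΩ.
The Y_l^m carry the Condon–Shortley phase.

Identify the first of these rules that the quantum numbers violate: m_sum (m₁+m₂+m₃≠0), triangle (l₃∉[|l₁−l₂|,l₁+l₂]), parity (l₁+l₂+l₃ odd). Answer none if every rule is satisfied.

none

azimuthal sum: -3 + 4 − 1 = 0  ✓
1 ≤ 7 ≤ 7 (triangle on l)  ✓
L = 3 + 4 + 7 = 14 (even)  ✓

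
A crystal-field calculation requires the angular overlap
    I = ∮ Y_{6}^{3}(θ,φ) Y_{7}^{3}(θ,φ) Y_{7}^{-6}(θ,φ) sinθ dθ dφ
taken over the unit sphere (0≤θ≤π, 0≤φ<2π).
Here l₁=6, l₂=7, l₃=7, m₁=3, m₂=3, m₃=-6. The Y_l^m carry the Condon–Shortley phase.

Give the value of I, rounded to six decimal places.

m-sum 0 ✓  L=20 even ✓  1≤7≤13 ✓
Π(2lᵢ+1) = 13×15×15 = 2925
triangle coeff Δ(6,7,7) = 1/2444321880
Σ_t [0,6]: t=0:+1/2612736000 t=1:−1/20736000 t=2:+1/1658880 t=3:−1/746496 t=4:+1/1658880 t=5:−1/20736000 t=6:+1/2612736000 = -1/4354560
(3j)²=1000/138567 [(6 7 7; 0 0 0)], sign=+1
Σ_t [2,3]: t=2:+1/232243200 t=3:−1/130636800 = -1/298598400
(3j)²=7/1292 [(6 7 7; 3 3 -6)], sign=+1
⇒ 4πI² = 131250/1147619
I = (+1)√(131250/1147619/(4π)) = 0.09539945

0.095399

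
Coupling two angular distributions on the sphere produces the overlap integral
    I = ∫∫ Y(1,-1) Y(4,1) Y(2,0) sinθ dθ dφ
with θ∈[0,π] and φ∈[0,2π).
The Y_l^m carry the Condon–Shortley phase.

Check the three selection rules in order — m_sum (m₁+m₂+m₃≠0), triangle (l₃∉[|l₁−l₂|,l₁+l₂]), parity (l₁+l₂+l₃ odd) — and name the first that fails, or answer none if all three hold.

triangle

m₁+m₂+m₃ = -1 + 1 + 0 = 0  ✓
triangle: |1−4|=3 ≤ l₃=2 ≤ 1+4=5  ✗
parity: l₁+l₂+l₃ = 7 is odd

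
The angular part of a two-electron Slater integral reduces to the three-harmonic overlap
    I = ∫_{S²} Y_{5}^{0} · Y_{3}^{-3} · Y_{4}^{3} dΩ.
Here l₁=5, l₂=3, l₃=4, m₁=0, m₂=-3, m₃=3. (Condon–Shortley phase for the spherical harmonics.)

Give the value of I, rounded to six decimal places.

Checks pass: Σm=0; 12 even; l₃=4∈[2,8].
(2·5+1)(2·3+1)(2·4+1) = 693
Δ: 4! 6! 2! / 13! → 1/180180
sum: t=1:−1/576 t=2:+1/144 t=3:−1/576 = 1/288
3j²(5 3 4; 0 0 0) = Δ·Π!·Σ² = 20/1001  (sign +1)
sum: t=0:+1/5760 = 1/5760
3j²(5 3 4; 0 -3 3) = Δ·Π!·Σ² = 5/572  (sign -1)
combine: 4πI² = 693·20/1001·5/572 = 225/1859
take √, sign -1: I = -0.09814013

-0.098140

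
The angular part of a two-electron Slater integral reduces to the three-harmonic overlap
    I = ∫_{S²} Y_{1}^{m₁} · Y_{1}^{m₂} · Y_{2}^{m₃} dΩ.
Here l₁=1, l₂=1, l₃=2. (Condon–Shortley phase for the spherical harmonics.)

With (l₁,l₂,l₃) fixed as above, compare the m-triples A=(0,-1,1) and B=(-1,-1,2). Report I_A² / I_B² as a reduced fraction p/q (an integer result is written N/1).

l's match ⇒ only the (l;m) 3-j factors differ between A and B.
A: triangle coeff Δ(1,1,2) = 1/30; Σ_t [0,0]: t=0:+1/2 = 1/2; (3j)²=1/10 [(1 1 2; 0 -1 1)], sign=-1
B: triangle coeff Δ(1,1,2) = 1/30; Σ_t [0,0]: t=0:+1/4 = 1/4; (3j)²=1/5 [(1 1 2; -1 -1 2)], sign=+1
I_A²/I_B² = (1/10)/(1/5) = 1/2

1/2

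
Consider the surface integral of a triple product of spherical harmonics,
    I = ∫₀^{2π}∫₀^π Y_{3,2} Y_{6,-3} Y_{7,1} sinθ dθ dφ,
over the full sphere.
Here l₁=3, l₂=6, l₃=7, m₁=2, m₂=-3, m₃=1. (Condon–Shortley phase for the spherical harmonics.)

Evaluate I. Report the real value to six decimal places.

0.167202

Rules hold: Σm=0, L=16 even, 3≤7≤9.
N = 7·13·15 = 1365
Δ = 2!·4!·10!/17! = 1/2042040
Racah Σ t=0..2: t=0:+1/207360 t=1:−1/57600 t=2:+1/207360 = -1/129600
⇒ 3j(3 6 7; 0 0 0)² = 168/12155, sgn +1
Racah Σ t=0..1: t=0:+1/362880 t=1:−1/1935360 = 13/5806080
⇒ 3j(3 6 7; 2 -3 1)² = 195/10472, sgn +1
4πI² = N·(3j₀)²·(3jₘ)² = 12285/34969
I = +1·√(0.351311/4π) = 0.16720184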